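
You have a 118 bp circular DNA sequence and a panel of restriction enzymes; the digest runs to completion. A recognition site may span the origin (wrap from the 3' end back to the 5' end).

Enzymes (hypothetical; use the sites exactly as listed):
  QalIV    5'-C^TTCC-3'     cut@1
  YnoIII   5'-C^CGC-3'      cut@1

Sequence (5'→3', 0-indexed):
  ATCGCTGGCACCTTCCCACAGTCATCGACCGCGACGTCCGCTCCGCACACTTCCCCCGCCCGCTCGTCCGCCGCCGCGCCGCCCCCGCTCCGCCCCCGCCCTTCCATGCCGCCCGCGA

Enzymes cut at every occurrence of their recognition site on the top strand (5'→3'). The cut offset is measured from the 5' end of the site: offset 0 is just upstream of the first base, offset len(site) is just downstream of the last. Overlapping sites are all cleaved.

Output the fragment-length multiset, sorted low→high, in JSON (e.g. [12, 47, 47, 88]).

Site scan:
  QalIV (CTTCC, off=1): starts [11, 49, 100] → cuts [12, 50, 101]
  YnoIII (CCGC, off=1): starts [28, 37, 42, 55, 59, 67, 70, 73, 78, 84, 89, 95, 108, 112] → cuts [29, 38, 43, 56, 60, 68, 71, 74, 79, 85, 90, 96, 109, 113]

All cut coordinates (distinct, sorted): [12, 29, 38, 43, 50, 56, 60, 68, 71, 74, 79, 85, 90, 96, 101, 109, 113]

Fragment lengths:
  12→29: 17 bp
  29→38: 9 bp
  38→43: 5 bp
  43→50: 7 bp
  50→56: 6 bp
  56→60: 4 bp
  60→68: 8 bp
  68→71: 3 bp
  71→74: 3 bp
  74→79: 5 bp
  79→85: 6 bp
  85→90: 5 bp
  90→96: 6 bp
  96→101: 5 bp
  101→109: 8 bp
  109→113: 4 bp
  113→12 (wrap): 118-113+12 = 17 bp

[3,3,4,4,5,5,5,5,6,6,6,7,8,8,9,17,17]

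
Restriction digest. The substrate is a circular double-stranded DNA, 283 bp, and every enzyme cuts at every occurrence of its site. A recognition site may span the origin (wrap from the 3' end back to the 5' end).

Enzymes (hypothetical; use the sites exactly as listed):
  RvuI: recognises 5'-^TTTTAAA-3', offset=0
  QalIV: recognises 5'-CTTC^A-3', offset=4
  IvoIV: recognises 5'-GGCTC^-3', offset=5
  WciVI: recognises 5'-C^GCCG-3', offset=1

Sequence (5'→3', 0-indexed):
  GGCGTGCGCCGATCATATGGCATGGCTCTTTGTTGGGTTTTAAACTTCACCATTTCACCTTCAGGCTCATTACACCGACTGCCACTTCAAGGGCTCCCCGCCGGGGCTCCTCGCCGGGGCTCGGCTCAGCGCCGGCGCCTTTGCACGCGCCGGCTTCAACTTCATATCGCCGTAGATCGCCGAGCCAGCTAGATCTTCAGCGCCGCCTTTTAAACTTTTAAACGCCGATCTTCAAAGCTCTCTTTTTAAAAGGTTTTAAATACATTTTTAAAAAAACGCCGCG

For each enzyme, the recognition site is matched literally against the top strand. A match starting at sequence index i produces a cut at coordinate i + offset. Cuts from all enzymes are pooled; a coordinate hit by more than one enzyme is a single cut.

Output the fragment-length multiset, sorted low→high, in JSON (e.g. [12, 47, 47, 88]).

Site scan:
  RvuI (TTTTAAA, off=0): starts [37, 207, 215, 243, 253, 265] → cuts [37, 207, 215, 243, 253, 265]
  QalIV (CTTCA, off=4): starts [44, 58, 84, 153, 159, 194, 229] → cuts [48, 62, 88, 157, 163, 198, 233]
  IvoIV (GGCTC, off=5): starts [23, 63, 91, 104, 117, 122] → cuts [28, 68, 96, 109, 122, 127]
  WciVI (CGCCG, off=1): starts [6, 98, 111, 129, 147, 167, 177, 200, 222, 276] → cuts [7, 99, 112, 130, 148, 168, 178, 201, 223, 277]

All cut coordinates (distinct, sorted): [7, 28, 37, 48, 62, 68, 88, 96, 99, 109, 112, 122, 127, 130, 148, 157, 163, 168, 178, 198, 201, 207, 215, 223, 233, 243, 253, 265, 277]

Fragment lengths:
  7→28: 21 bp
  28→37: 9 bp
  37→48: 11 bp
  48→62: 14 bp
  62→68: 6 bp
  68→88: 20 bp
  88→96: 8 bp
  96→99: 3 bp
  99→109: 10 bp
  109→112: 3 bp
  112→122: 10 bp
  122→127: 5 bp
  127→130: 3 bp
  130→148: 18 bp
  148→157: 9 bp
  157→163: 6 bp
  163→168: 5 bp
  168→178: 10 bp
  178→198: 20 bp
  198→201: 3 bp
  201→207: 6 bp
  207→215: 8 bp
  215→223: 8 bp
  223→233: 10 bp
  233→243: 10 bp
  243→253: 10 bp
  253→265: 12 bp
  265→277: 12 bp
  277→7 (wrap): 283-277+7 = 13 bp

[3,3,3,3,5,5,6,6,6,8,8,8,9,9,10,10,10,10,10,10,11,12,12,13,14,18,20,20,21]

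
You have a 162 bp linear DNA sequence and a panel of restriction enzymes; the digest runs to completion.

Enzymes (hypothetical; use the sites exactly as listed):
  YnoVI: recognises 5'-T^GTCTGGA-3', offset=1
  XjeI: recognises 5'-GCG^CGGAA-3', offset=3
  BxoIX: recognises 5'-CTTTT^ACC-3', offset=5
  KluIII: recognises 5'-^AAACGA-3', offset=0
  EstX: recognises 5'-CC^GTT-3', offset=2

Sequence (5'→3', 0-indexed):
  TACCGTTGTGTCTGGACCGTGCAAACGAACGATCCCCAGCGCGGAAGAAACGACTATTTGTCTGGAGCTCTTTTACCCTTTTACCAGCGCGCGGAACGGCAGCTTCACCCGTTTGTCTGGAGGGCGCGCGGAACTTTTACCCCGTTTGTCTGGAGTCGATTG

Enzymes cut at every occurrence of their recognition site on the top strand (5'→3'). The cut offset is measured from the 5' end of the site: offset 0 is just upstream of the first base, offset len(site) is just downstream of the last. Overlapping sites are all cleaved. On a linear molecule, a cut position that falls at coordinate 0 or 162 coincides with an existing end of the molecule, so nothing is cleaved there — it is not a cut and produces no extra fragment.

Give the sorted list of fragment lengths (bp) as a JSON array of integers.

[4,4,4,5,5,6,8,9,10,12,13,14,15,15,19,19]

Scan for sites:
  YnoVI (TGTCTGGA, off=1): starts [8, 58, 113, 146] → cuts [9, 59, 114, 147]
  XjeI (GCGCGGAA, off=3): starts [38, 88, 125] → cuts [41, 91, 128]
  BxoIX (CTTTTACC, off=5): starts [69, 77, 133] → cuts [74, 82, 138]
  KluIII (AAACGA, off=0): starts [22, 47] → cuts [22, 47]
  EstX (CCGTT, off=2): starts [2, 108, 141] → cuts [4, 110, 143]

All cut coordinates (distinct, sorted): [4, 9, 22, 41, 47, 59, 74, 82, 91, 110, 114, 128, 138, 143, 147]

Fragment lengths:
  [0,4): 4 bp
  [4,9): 5 bp
  [9,22): 13 bp
  [22,41): 19 bp
  [41,47): 6 bp
  [47,59): 12 bp
  [59,74): 15 bp
  [74,82): 8 bp
  [82,91): 9 bp
  [91,110): 19 bp
  [110,114): 4 bp
  [114,128): 14 bp
  [128,138): 10 bp
  [138,143): 5 bp
  [143,147): 4 bp
  [147,162): 15 bp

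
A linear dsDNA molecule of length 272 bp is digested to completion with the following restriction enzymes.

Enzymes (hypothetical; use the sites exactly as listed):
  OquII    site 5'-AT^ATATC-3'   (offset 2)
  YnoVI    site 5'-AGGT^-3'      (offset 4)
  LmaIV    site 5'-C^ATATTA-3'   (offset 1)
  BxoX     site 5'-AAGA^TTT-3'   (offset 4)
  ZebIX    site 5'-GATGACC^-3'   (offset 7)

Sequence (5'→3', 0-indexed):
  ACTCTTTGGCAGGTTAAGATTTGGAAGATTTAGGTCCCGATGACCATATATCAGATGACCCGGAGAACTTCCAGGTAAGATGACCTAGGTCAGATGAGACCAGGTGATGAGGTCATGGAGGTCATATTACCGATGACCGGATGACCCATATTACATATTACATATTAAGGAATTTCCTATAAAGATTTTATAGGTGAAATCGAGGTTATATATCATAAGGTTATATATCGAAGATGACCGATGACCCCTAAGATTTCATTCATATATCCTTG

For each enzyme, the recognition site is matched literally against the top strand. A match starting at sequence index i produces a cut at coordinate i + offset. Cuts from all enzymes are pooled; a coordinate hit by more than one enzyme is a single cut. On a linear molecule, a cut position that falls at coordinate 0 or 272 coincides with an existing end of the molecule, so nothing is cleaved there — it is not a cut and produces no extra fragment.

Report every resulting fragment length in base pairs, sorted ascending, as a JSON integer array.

[1,1,2,3,3,5,5,7,7,7,7,7,8,8,9,9,9,9,10,10,10,11,12,13,14,15,15,15,16,24]

Site scan:
  OquII (ATATATC, off=2): starts [45, 207, 222, 261] → cuts [47, 209, 224, 263]
  YnoVI (AGGT, off=4): starts [10, 31, 72, 86, 101, 109, 118, 191, 202, 217] → cuts [14, 35, 76, 90, 105, 113, 122, 195, 206, 221]
  LmaIV (CATATTA, off=1): starts [122, 146, 153, 160] → cuts [123, 147, 154, 161]
  BxoX (AAGATTT, off=4): starts [15, 24, 181, 249] → cuts [19, 28, 185, 253]
  ZebIX (GATGACC, off=7): starts [38, 53, 78, 131, 139, 232, 239] → cuts [45, 60, 85, 138, 146, 239, 246]

Pooled cuts: [14, 19, 28, 35, 45, 47, 60, 76, 85, 90, 105, 113, 122, 123, 138, 146, 147, 154, 161, 185, 195, 206, 209, 221, 224, 239, 246, 253, 263]

Fragment lengths:
  [0,14): 14 bp
  [14,19): 5 bp
  [19,28): 9 bp
  [28,35): 7 bp
  [35,45): 10 bp
  [45,47): 2 bp
  [47,60): 13 bp
  [60,76): 16 bp
  [76,85): 9 bp
  [85,90): 5 bp
  [90,105): 15 bp
  [105,113): 8 bp
  [113,122): 9 bp
  [122,123): 1 bp
  [123,138): 15 bp
  [138,146): 8 bp
  [146,147): 1 bp
  [147,154): 7 bp
  [154,161): 7 bp
  [161,185): 24 bp
  [185,195): 10 bp
  [195,206): 11 bp
  [206,209): 3 bp
  [209,221): 12 bp
  [221,224): 3 bp
  [224,239): 15 bp
  [239,246): 7 bp
  [246,253): 7 bp
  [253,263): 10 bp
  [263,272): 9 bp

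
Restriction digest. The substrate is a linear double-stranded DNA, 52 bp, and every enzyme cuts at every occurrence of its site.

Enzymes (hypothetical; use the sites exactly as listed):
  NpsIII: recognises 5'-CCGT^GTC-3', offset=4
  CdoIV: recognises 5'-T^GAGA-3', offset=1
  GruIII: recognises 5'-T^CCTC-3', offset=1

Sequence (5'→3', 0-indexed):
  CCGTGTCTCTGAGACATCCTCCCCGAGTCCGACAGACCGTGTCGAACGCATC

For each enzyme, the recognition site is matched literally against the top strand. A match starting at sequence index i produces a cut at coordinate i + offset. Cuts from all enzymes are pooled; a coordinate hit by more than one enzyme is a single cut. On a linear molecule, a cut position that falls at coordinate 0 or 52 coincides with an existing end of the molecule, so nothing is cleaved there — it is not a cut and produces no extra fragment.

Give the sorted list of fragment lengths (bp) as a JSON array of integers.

Per-enzyme occurrences:
  NpsIII (CCGTGTC, off=4): starts [0, 36] → cuts [4, 40]
  CdoIV (TGAGA, off=1): starts [9] → cuts [10]
  GruIII (TCCTC, off=1): starts [16] → cuts [17]

Pooled cuts: [4, 10, 17, 40]

Fragment lengths:
  [0,4): 4 bp
  [4,10): 6 bp
  [10,17): 7 bp
  [17,40): 23 bp
  [40,52): 12 bp

[4,6,7,12,23]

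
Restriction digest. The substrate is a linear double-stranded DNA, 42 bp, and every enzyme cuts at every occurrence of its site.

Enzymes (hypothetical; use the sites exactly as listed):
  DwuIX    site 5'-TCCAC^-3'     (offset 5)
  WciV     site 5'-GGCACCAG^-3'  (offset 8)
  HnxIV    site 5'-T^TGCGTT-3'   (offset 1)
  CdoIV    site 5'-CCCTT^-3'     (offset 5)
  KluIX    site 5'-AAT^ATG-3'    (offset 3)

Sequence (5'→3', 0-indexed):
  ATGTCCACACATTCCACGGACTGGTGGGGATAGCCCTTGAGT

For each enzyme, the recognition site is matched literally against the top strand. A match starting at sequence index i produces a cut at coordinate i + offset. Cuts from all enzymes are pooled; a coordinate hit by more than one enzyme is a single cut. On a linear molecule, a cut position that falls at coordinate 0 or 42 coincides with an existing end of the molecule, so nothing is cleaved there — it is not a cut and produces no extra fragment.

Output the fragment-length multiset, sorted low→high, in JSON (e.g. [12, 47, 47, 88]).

[4,8,9,21]

Scan for sites:
  DwuIX (TCCAC, off=5): starts [3, 12] → cuts [8, 17]
  WciV (GGCACCAG, off=8): no sites
  HnxIV (TTGCGTT, off=1): no sites
  CdoIV (CCCTT, off=5): starts [33] → cuts [38]
  KluIX (AATATG, off=3): no sites

All cut coordinates (distinct, sorted): [8, 17, 38]

Fragment lengths:
  [0,8): 8 bp
  [8,17): 9 bp
  [17,38): 21 bp
  [38,42): 4 bp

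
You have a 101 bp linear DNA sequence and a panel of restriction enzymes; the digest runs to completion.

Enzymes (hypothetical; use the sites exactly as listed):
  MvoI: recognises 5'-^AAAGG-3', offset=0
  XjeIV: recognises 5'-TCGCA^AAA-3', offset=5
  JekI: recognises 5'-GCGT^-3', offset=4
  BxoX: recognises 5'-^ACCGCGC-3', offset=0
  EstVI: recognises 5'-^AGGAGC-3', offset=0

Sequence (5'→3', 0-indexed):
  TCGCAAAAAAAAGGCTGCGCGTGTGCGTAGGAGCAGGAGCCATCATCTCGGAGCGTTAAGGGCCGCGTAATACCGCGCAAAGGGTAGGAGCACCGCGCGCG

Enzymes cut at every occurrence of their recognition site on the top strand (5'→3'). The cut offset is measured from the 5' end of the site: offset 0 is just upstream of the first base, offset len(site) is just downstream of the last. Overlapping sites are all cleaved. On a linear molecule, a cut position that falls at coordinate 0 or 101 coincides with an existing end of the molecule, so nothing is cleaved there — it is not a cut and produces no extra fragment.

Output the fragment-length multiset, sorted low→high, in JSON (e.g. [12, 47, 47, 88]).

Per-enzyme occurrences:
  MvoI AAAGG/0: at [9, 78] ⇒ [9, 78]
  XjeIV TCGCAAAA/5: at [0] ⇒ [5]
  JekI GCGT/4: at [18, 24, 52, 64] ⇒ [22, 28, 56, 68]
  BxoX ACCGCGC/0: at [71, 91] ⇒ [71, 91]
  EstVI AGGAGC/0: at [28, 34, 85] ⇒ [28, 34, 85]

All cut coordinates (distinct, sorted): [5, 9, 22, 28, 34, 56, 68, 71, 78, 85, 91]

Fragment lengths:
  [0,5): 5 bp
  [5,9): 4 bp
  [9,22): 13 bp
  [22,28): 6 bp
  [28,34): 6 bp
  [34,56): 22 bp
  [56,68): 12 bp
  [68,71): 3 bp
  [71,78): 7 bp
  [78,85): 7 bp
  [85,91): 6 bp
  [91,101): 10 bp

[3,4,5,6,6,6,7,7,10,12,13,22]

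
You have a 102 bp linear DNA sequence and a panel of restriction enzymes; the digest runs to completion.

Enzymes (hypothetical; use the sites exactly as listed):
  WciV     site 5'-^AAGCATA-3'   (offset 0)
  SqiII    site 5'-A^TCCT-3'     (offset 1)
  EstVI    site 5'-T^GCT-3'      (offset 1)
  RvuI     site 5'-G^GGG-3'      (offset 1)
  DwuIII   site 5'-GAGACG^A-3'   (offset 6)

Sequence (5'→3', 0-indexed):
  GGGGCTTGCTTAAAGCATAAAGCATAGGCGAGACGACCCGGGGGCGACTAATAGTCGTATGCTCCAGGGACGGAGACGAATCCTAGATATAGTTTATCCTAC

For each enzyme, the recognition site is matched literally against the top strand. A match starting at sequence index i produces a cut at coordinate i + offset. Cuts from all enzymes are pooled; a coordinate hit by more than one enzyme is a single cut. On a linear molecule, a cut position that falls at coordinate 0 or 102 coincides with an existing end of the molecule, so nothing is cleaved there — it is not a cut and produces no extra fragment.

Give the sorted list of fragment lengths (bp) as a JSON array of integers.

Per-enzyme occurrences:
  WciV AAGCATA/0: at [12, 19] ⇒ [12, 19]
  SqiII ATCCT/1: at [79, 95] ⇒ [80, 96]
  EstVI TGCT/1: at [6, 59] ⇒ [7, 60]
  RvuI GGGG/1: at [0, 39, 40] ⇒ [1, 40, 41]
  DwuIII GAGACGA/6: at [29, 72] ⇒ [35, 78]

Pooled cuts: [1, 7, 12, 19, 35, 40, 41, 60, 78, 80, 96]

Fragments:
  [0,1): 1 bp
  [1,7): 6 bp
  [7,12): 5 bp
  [12,19): 7 bp
  [19,35): 16 bp
  [35,40): 5 bp
  [40,41): 1 bp
  [41,60): 19 bp
  [60,78): 18 bp
  [78,80): 2 bp
  [80,96): 16 bp
  [96,102): 6 bp

[1,1,2,5,5,6,6,7,16,16,18,19]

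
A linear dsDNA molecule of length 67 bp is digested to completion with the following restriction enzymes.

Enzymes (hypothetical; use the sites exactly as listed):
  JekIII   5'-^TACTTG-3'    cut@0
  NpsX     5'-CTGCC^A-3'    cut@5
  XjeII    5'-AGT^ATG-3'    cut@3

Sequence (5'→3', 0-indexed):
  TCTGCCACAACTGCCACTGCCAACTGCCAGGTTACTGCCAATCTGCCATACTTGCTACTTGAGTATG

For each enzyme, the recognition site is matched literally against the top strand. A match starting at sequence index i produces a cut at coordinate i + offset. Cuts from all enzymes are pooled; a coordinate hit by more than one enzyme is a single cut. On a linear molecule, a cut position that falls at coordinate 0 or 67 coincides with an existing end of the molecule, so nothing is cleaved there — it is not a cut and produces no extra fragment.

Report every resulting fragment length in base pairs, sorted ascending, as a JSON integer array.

[1,3,6,6,7,7,8,9,9,11]

Scan for sites:
  JekIII TACTTG/0: at [48, 55] ⇒ [48, 55]
  NpsX CTGCCA/5: at [1, 10, 16, 23, 34, 42] ⇒ [6, 15, 21, 28, 39, 47]
  XjeII AGTATG/3: at [61] ⇒ [64]

Pooled cuts: [6, 15, 21, 28, 39, 47, 48, 55, 64]

Fragment lengths:
  [0,6): 6 bp
  [6,15): 9 bp
  [15,21): 6 bp
  [21,28): 7 bp
  [28,39): 11 bp
  [39,47): 8 bp
  [47,48): 1 bp
  [48,55): 7 bp
  [55,64): 9 bp
  [64,67): 3 bp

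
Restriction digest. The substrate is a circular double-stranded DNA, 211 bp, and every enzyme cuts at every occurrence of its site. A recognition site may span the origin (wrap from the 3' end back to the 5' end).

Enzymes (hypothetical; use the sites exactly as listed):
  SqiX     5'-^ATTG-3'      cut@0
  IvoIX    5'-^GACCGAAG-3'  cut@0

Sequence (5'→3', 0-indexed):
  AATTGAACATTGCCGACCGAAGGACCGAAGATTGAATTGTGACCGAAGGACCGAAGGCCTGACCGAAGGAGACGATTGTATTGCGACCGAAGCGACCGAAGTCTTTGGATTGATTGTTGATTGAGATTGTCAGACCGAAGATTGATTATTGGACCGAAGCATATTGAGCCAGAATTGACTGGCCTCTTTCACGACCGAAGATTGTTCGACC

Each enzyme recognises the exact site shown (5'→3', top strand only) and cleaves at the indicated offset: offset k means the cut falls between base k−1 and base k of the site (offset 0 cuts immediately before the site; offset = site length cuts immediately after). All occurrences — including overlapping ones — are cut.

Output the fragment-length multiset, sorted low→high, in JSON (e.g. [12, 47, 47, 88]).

[4,4,5,5,5,5,6,6,7,7,7,7,8,8,8,8,8,9,11,11,12,12,14,15,19]

Site scan:
  SqiX (ATTG, off=0): starts [1, 8, 30, 35, 74, 79, 108, 112, 119, 125, 140, 147, 162, 173, 200] → cuts [1, 8, 30, 35, 74, 79, 108, 112, 119, 125, 140, 147, 162, 173, 200]
  IvoIX (GACCGAAG, off=0): starts [14, 22, 40, 48, 60, 84, 93, 132, 151, 192] → cuts [14, 22, 40, 48, 60, 84, 93, 132, 151, 192]

Pooled cuts: [1, 8, 14, 22, 30, 35, 40, 48, 60, 74, 79, 84, 93, 108, 112, 119, 125, 132, 140, 147, 151, 162, 173, 192, 200]

Fragments:
  1→8: 7 bp
  8→14: 6 bp
  14→22: 8 bp
  22→30: 8 bp
  30→35: 5 bp
  35→40: 5 bp
  40→48: 8 bp
  48→60: 12 bp
  60→74: 14 bp
  74→79: 5 bp
  79→84: 5 bp
  84→93: 9 bp
  93→108: 15 bp
  108→112: 4 bp
  112→119: 7 bp
  119→125: 6 bp
  125→132: 7 bp
  132→140: 8 bp
  140→147: 7 bp
  147→151: 4 bp
  151→162: 11 bp
  162→173: 11 bp
  173→192: 19 bp
  192→200: 8 bp
  200→1 (wrap): 211-200+1 = 12 bp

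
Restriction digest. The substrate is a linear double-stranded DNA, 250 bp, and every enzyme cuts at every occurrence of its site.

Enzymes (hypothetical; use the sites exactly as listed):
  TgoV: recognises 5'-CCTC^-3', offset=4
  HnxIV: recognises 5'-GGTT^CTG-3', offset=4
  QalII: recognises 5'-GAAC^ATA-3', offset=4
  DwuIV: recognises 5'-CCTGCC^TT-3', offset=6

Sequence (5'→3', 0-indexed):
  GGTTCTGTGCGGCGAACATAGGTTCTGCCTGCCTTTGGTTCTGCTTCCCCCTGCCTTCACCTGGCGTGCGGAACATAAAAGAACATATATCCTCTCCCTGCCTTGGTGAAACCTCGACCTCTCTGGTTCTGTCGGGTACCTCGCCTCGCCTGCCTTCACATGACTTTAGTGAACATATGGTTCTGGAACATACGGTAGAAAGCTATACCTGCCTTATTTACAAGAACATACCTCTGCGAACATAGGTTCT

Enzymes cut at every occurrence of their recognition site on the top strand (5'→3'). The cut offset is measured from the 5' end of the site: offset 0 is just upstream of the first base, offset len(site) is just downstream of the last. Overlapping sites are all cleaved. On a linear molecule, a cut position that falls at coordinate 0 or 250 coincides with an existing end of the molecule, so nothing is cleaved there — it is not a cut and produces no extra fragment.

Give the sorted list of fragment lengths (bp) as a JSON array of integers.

[4,5,6,7,7,7,7,7,7,7,8,8,9,9,10,10,13,13,14,14,15,19,20,24]

Scan for sites:
  TgoV CCTC/4: at [90, 111, 117, 138, 143, 230] ⇒ [94, 115, 121, 142, 147, 234]
  HnxIV GGTTCTG/4: at [0, 20, 36, 124, 178] ⇒ [4, 24, 40, 128, 182]
  QalII GAACATA/4: at [13, 70, 80, 170, 185, 223, 237] ⇒ [17, 74, 84, 174, 189, 227, 241]
  DwuIV CCTGCCTT/6: at [27, 49, 96, 148, 207] ⇒ [33, 55, 102, 154, 213]

All cut coordinates (distinct, sorted): [4, 17, 24, 33, 40, 55, 74, 84, 94, 102, 115, 121, 128, 142, 147, 154, 174, 182, 189, 213, 227, 234, 241]

Fragments:
  [0,4): 4 bp
  [4,17): 13 bp
  [17,24): 7 bp
  [24,33): 9 bp
  [33,40): 7 bp
  [40,55): 15 bp
  [55,74): 19 bp
  [74,84): 10 bp
  [84,94): 10 bp
  [94,102): 8 bp
  [102,115): 13 bp
  [115,121): 6 bp
  [121,128): 7 bp
  [128,142): 14 bp
  [142,147): 5 bp
  [147,154): 7 bp
  [154,174): 20 bp
  [174,182): 8 bp
  [182,189): 7 bp
  [189,213): 24 bp
  [213,227): 14 bp
  [227,234): 7 bp
  [234,241): 7 bp
  [241,250): 9 bp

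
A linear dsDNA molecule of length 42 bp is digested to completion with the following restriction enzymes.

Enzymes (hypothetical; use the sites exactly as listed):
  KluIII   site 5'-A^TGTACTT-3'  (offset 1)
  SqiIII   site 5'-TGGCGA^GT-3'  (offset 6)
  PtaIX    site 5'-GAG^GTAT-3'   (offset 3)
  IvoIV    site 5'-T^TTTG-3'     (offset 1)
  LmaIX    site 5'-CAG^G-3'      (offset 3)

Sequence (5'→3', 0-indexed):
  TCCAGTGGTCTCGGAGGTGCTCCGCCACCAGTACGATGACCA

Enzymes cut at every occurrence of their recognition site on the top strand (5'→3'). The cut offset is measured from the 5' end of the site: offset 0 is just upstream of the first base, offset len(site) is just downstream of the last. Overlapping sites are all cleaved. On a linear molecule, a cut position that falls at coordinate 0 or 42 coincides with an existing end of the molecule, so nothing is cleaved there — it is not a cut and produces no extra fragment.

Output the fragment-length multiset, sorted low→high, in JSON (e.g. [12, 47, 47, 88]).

[42]

Scan for sites:
  KluIII (ATGTACTT, off=1): no sites
  SqiIII (TGGCGAGT, off=6): no sites
  PtaIX (GAGGTAT, off=3): no sites
  IvoIV (TTTTG, off=1): no sites
  LmaIX (CAGG, off=3): no sites

Pooled cuts: ∅

Fragments:
  no cuts → one linear fragment of 42 bp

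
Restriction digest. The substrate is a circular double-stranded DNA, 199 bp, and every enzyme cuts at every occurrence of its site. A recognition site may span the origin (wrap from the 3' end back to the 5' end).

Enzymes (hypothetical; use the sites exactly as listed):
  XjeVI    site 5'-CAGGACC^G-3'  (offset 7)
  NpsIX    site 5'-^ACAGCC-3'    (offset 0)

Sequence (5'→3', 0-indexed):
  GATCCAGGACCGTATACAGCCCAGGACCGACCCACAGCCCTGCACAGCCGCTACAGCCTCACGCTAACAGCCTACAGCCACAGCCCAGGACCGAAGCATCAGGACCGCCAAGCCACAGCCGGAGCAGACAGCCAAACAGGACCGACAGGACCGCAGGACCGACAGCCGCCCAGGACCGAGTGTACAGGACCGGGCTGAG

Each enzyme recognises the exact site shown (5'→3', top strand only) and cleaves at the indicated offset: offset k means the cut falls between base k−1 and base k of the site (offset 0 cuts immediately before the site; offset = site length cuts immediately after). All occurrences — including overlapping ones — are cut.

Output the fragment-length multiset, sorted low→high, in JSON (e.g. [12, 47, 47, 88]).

[1,4,5,6,7,8,8,9,9,10,13,13,13,14,14,14,16,16,19]

Per-enzyme occurrences:
  XjeVI CAGGACCG/7: at [4, 21, 85, 99, 136, 145, 153, 170, 184] ⇒ [11, 28, 92, 106, 143, 152, 160, 177, 191]
  NpsIX ACAGCC/0: at [15, 33, 43, 52, 66, 73, 79, 114, 127, 161] ⇒ [15, 33, 43, 52, 66, 73, 79, 114, 127, 161]

Pooled cuts: [11, 15, 28, 33, 43, 52, 66, 73, 79, 92, 106, 114, 127, 143, 152, 160, 161, 177, 191]

Fragment lengths:
  11→15: 4 bp
  15→28: 13 bp
  28→33: 5 bp
  33→43: 10 bp
  43→52: 9 bp
  52→66: 14 bp
  66→73: 7 bp
  73→79: 6 bp
  79→92: 13 bp
  92→106: 14 bp
  106→114: 8 bp
  114→127: 13 bp
  127→143: 16 bp
  143→152: 9 bp
  152→160: 8 bp
  160→161: 1 bp
  161→177: 16 bp
  177→191: 14 bp
  191→11 (wrap): 199-191+11 = 19 bp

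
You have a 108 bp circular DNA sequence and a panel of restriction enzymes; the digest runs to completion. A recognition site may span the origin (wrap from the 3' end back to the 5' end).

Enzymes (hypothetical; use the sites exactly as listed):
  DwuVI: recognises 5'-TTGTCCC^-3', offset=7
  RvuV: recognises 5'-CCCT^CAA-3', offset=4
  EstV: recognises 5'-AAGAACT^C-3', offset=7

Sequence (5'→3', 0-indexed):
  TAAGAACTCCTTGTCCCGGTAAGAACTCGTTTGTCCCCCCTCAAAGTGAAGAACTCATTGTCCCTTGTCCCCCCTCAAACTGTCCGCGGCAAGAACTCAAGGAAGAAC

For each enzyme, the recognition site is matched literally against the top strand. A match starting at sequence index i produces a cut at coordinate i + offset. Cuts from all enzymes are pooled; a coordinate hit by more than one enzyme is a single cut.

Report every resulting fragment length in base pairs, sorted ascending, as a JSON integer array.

[4,4,7,9,9,10,10,14,19,22]

Per-enzyme occurrences:
  DwuVI TTGTCCC/7: at [10, 30, 57, 64] ⇒ [17, 37, 64, 71]
  RvuV CCCTCAA/4: at [37, 71] ⇒ [41, 75]
  EstV AAGAACTC/7: at [1, 20, 48, 90] ⇒ [8, 27, 55, 97]

Pooled cuts: [8, 17, 27, 37, 41, 55, 64, 71, 75, 97]

Fragment lengths:
  8→17: 9 bp
  17→27: 10 bp
  27→37: 10 bp
  37→41: 4 bp
  41→55: 14 bp
  55→64: 9 bp
  64→71: 7 bp
  71→75: 4 bp
  75→97: 22 bp
  97→8 (wrap): 108-97+8 = 19 bp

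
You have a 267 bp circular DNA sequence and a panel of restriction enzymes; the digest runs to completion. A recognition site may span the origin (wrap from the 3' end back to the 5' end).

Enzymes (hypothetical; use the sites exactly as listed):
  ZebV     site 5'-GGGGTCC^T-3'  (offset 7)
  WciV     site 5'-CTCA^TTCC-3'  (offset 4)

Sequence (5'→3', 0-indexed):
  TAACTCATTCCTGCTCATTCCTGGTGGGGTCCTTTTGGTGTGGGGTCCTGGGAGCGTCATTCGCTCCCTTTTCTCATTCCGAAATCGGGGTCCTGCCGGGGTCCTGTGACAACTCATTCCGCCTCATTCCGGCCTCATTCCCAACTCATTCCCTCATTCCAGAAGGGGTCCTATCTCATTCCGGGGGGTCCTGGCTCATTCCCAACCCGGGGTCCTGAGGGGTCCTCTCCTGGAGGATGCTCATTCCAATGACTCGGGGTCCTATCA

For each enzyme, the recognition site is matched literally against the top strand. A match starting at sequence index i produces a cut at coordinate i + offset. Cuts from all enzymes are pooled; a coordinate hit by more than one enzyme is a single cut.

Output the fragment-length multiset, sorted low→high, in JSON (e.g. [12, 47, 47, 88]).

[7,7,8,10,10,10,11,11,11,12,12,13,15,15,16,17,17,18,19,28]

Site scan:
  ZebV (GGGGTCCT, off=7): starts [25, 41, 86, 97, 164, 184, 208, 218, 255] → cuts [32, 48, 93, 104, 171, 191, 215, 225, 262]
  WciV (CTCATTCC, off=4): starts [3, 13, 72, 112, 122, 133, 144, 152, 174, 194, 239] → cuts [7, 17, 76, 116, 126, 137, 148, 156, 178, 198, 243]

All cut coordinates (distinct, sorted): [7, 17, 32, 48, 76, 93, 104, 116, 126, 137, 148, 156, 171, 178, 191, 198, 215, 225, 243, 262]

Fragment lengths:
  7→17: 10 bp
  17→32: 15 bp
  32→48: 16 bp
  48→76: 28 bp
  76→93: 17 bp
  93→104: 11 bp
  104→116: 12 bp
  116→126: 10 bp
  126→137: 11 bp
  137→148: 11 bp
  148→156: 8 bp
  156→171: 15 bp
  171→178: 7 bp
  178→191: 13 bp
  191→198: 7 bp
  198→215: 17 bp
  215→225: 10 bp
  225→243: 18 bp
  243→262: 19 bp
  262→7 (wrap): 267-262+7 = 12 bp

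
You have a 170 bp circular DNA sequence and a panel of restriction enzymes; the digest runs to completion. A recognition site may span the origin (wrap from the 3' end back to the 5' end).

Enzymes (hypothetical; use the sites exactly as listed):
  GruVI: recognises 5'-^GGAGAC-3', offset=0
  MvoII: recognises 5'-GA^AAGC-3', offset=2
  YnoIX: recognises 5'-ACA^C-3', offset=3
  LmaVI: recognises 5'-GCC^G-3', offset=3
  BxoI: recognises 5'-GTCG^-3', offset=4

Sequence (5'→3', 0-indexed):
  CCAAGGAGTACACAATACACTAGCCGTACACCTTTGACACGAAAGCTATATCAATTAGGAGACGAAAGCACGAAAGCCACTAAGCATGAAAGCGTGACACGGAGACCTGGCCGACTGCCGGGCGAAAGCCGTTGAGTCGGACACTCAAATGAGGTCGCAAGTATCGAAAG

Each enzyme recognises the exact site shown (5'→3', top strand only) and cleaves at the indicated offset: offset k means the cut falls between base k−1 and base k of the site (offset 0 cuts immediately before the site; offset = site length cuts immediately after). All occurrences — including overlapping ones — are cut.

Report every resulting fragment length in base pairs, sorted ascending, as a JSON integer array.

[1,3,4,5,5,6,6,7,7,8,8,9,9,10,10,12,14,15,15,16]

Scan for sites:
  GruVI (GGAGAC, off=0): starts [57, 100] → cuts [57, 100]
  MvoII (GAAAGC, off=2): starts [40, 63, 71, 87, 123, 165] → cuts [42, 65, 73, 89, 125, 167]
  YnoIX (ACAC, off=3): starts [9, 16, 27, 36, 96, 140] → cuts [12, 19, 30, 39, 99, 143]
  LmaVI (GCCG, off=3): starts [22, 109, 116, 127] → cuts [25, 112, 119, 130]
  BxoI (GTCG, off=4): starts [135, 153] → cuts [139, 157]

Pooled cuts: [12, 19, 25, 30, 39, 42, 57, 65, 73, 89, 99, 100, 112, 119, 125, 130, 139, 143, 157, 167]

Fragment lengths:
  12→19: 7 bp
  19→25: 6 bp
  25→30: 5 bp
  30→39: 9 bp
  39→42: 3 bp
  42→57: 15 bp
  57→65: 8 bp
  65→73: 8 bp
  73→89: 16 bp
  89→99: 10 bp
  99→100: 1 bp
  100→112: 12 bp
  112→119: 7 bp
  119→125: 6 bp
  125→130: 5 bp
  130→139: 9 bp
  139→143: 4 bp
  143→157: 14 bp
  157→167: 10 bp
  167→12 (wrap): 170-167+12 = 15 bp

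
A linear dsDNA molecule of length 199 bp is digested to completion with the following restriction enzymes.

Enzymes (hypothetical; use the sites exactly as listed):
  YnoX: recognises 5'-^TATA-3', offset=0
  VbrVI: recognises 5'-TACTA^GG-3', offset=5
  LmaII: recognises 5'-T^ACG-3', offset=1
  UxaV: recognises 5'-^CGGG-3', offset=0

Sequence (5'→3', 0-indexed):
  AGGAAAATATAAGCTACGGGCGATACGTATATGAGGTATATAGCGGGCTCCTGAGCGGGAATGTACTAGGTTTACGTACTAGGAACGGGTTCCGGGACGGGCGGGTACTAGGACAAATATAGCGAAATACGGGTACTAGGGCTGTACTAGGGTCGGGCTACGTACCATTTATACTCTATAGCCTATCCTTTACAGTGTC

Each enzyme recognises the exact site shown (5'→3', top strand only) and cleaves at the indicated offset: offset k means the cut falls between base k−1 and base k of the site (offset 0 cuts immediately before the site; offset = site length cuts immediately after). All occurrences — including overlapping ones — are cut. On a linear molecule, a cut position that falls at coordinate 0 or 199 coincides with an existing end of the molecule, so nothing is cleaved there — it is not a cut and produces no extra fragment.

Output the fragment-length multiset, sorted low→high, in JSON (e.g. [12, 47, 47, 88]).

[1,1,2,3,4,4,4,5,5,5,6,7,7,7,7,8,8,8,9,9,9,10,11,11,12,13,23]

Scan for sites:
  YnoX (TATA, off=0): starts [7, 27, 36, 38, 117, 169, 176] → cuts [7, 27, 36, 38, 117, 169, 176]
  VbrVI (TACTAGG, off=5): starts [63, 76, 105, 133, 144] → cuts [68, 81, 110, 138, 149]
  LmaII (TACG, off=1): starts [14, 23, 72, 127, 158] → cuts [15, 24, 73, 128, 159]
  UxaV (CGGG, off=0): starts [16, 43, 55, 85, 92, 97, 101, 129, 153] → cuts [16, 43, 55, 85, 92, 97, 101, 129, 153]

Pooled cuts: [7, 15, 16, 24, 27, 36, 38, 43, 55, 68, 73, 81, 85, 92, 97, 101, 110, 117, 128, 129, 138, 149, 153, 159, 169, 176]

Fragment lengths:
  [0,7): 7 bp
  [7,15): 8 bp
  [15,16): 1 bp
  [16,24): 8 bp
  [24,27): 3 bp
  [27,36): 9 bp
  [36,38): 2 bp
  [38,43): 5 bp
  [43,55): 12 bp
  [55,68): 13 bp
  [68,73): 5 bp
  [73,81): 8 bp
  [81,85): 4 bp
  [85,92): 7 bp
  [92,97): 5 bp
  [97,101): 4 bp
  [101,110): 9 bp
  [110,117): 7 bp
  [117,128): 11 bp
  [128,129): 1 bp
  [129,138): 9 bp
  [138,149): 11 bp
  [149,153): 4 bp
  [153,159): 6 bp
  [159,169): 10 bp
  [169,176): 7 bp
  [176,199): 23 bp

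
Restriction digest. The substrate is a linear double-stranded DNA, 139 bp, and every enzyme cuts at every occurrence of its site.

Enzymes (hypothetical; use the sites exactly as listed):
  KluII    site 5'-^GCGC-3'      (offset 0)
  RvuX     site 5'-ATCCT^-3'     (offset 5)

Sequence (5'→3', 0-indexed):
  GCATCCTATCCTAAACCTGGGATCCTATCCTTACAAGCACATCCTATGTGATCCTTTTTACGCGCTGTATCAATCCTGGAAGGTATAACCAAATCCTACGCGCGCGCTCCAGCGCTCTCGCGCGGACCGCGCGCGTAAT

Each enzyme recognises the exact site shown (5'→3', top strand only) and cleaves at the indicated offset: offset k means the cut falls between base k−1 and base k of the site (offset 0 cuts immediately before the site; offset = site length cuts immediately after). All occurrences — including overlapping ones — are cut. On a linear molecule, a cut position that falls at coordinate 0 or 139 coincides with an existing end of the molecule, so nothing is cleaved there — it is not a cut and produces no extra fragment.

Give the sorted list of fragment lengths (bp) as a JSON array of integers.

[2,2,2,2,5,5,6,7,8,8,9,9,10,14,14,16,20]

Per-enzyme occurrences:
  KluII GCGC/0: at [61, 99, 101, 103, 111, 119, 128, 130] ⇒ [61, 99, 101, 103, 111, 119, 128, 130]
  RvuX ATCCT/5: at [2, 7, 21, 26, 40, 50, 72, 92] ⇒ [7, 12, 26, 31, 45, 55, 77, 97]

All cut coordinates (distinct, sorted): [7, 12, 26, 31, 45, 55, 61, 77, 97, 99, 101, 103, 111, 119, 128, 130]

Fragments:
  [0,7): 7 bp
  [7,12): 5 bp
  [12,26): 14 bp
  [26,31): 5 bp
  [31,45): 14 bp
  [45,55): 10 bp
  [55,61): 6 bp
  [61,77): 16 bp
  [77,97): 20 bp
  [97,99): 2 bp
  [99,101): 2 bp
  [101,103): 2 bp
  [103,111): 8 bp
  [111,119): 8 bp
  [119,128): 9 bp
  [128,130): 2 bp
  [130,139): 9 bp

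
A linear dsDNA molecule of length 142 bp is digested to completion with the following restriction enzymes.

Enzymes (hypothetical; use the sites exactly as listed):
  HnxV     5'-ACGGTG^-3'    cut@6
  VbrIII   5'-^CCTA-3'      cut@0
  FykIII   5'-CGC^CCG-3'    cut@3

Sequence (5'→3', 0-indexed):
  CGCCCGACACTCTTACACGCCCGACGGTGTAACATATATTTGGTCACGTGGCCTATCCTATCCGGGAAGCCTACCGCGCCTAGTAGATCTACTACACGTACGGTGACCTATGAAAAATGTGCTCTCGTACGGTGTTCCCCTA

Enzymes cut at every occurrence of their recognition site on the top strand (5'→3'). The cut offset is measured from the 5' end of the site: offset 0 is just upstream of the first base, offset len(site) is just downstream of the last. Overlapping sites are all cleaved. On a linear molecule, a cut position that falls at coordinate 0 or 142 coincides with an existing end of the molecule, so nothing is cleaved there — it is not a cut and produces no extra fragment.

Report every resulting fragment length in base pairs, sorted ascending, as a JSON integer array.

Per-enzyme occurrences:
  HnxV (ACGGTG, off=6): starts [23, 99, 128] → cuts [29, 105, 134]
  VbrIII (CCTA, off=0): starts [51, 56, 69, 78, 106, 138] → cuts [51, 56, 69, 78, 106, 138]
  FykIII (CGCCCG, off=3): starts [0, 17] → cuts [3, 20]

All cut coordinates (distinct, sorted): [3, 20, 29, 51, 56, 69, 78, 105, 106, 134, 138]

Fragments:
  [0,3): 3 bp
  [3,20): 17 bp
  [20,29): 9 bp
  [29,51): 22 bp
  [51,56): 5 bp
  [56,69): 13 bp
  [69,78): 9 bp
  [78,105): 27 bp
  [105,106): 1 bp
  [106,134): 28 bp
  [134,138): 4 bp
  [138,142): 4 bp

[1,3,4,4,5,9,9,13,17,22,27,28]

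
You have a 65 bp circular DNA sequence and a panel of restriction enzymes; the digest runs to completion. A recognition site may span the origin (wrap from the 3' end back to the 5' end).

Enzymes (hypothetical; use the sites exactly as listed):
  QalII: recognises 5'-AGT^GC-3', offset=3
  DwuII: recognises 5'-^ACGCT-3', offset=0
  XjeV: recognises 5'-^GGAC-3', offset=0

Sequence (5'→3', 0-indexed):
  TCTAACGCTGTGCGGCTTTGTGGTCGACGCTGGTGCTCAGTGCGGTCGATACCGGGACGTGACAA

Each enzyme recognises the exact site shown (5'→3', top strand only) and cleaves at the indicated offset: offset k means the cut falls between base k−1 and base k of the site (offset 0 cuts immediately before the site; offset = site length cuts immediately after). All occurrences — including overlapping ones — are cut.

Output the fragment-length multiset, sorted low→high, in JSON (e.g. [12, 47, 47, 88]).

Site scan:
  QalII AGTGC/3: at [38] ⇒ [41]
  DwuII ACGCT/0: at [4, 26] ⇒ [4, 26]
  XjeV GGAC/0: at [54] ⇒ [54]

Pooled cuts: [4, 26, 41, 54]

Fragment lengths:
  4→26: 22 bp
  26→41: 15 bp
  41→54: 13 bp
  54→4 (wrap): 65-54+4 = 15 bp

[13,15,15,22]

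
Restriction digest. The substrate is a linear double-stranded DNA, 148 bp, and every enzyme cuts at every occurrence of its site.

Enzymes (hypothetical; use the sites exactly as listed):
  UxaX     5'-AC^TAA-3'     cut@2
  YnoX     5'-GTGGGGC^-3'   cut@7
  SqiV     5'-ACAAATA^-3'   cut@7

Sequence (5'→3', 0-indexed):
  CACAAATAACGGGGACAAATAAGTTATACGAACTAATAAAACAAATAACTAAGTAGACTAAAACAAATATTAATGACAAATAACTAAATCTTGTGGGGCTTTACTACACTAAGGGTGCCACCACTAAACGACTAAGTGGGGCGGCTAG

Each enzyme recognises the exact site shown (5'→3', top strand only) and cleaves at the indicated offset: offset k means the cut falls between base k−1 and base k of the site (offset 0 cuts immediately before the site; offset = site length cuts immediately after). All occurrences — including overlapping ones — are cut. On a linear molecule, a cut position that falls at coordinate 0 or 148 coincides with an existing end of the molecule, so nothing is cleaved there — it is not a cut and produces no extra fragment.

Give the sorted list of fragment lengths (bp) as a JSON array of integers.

Scan for sites:
  UxaX ACTAA/2: at [31, 47, 56, 82, 107, 122, 130] ⇒ [33, 49, 58, 84, 109, 124, 132]
  YnoX GTGGGGC/7: at [92, 135] ⇒ [99, 142]
  SqiV ACAAATA/7: at [1, 14, 40, 62, 75] ⇒ [8, 21, 47, 69, 82]

All cut coordinates (distinct, sorted): [8, 21, 33, 47, 49, 58, 69, 82, 84, 99, 109, 124, 132, 142]

Fragment lengths:
  [0,8): 8 bp
  [8,21): 13 bp
  [21,33): 12 bp
  [33,47): 14 bp
  [47,49): 2 bp
  [49,58): 9 bp
  [58,69): 11 bp
  [69,82): 13 bp
  [82,84): 2 bp
  [84,99): 15 bp
  [99,109): 10 bp
  [109,124): 15 bp
  [124,132): 8 bp
  [132,142): 10 bp
  [142,148): 6 bp

[2,2,6,8,8,9,10,10,11,12,13,13,14,15,15]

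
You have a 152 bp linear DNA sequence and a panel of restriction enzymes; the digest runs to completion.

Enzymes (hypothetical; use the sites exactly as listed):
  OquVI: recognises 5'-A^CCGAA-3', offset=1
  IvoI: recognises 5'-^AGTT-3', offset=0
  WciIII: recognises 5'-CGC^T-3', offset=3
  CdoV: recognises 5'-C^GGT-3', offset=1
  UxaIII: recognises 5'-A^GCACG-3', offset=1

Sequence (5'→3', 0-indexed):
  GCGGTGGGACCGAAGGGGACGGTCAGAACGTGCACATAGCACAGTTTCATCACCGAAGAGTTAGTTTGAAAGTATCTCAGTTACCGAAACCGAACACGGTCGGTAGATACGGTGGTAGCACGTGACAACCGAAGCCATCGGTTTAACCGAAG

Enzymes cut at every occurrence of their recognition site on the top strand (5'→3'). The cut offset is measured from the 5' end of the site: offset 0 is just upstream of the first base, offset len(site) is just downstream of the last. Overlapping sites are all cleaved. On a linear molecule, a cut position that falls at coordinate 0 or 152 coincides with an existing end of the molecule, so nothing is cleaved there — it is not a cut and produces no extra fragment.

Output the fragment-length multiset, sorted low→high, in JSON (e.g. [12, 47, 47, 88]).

Scan for sites:
  OquVI ACCGAA/1: at [8, 51, 82, 88, 127, 145] ⇒ [9, 52, 83, 89, 128, 146]
  IvoI AGTT/0: at [42, 58, 62, 78] ⇒ [42, 58, 62, 78]
  WciIII (CGCT, off=3): no sites
  CdoV CGGT/1: at [1, 19, 96, 100, 109, 138] ⇒ [2, 20, 97, 101, 110, 139]
  UxaIII AGCACG/1: at [116] ⇒ [117]

All cut coordinates (distinct, sorted): [2, 9, 20, 42, 52, 58, 62, 78, 83, 89, 97, 101, 110, 117, 128, 139, 146]

Fragment lengths:
  [0,2): 2 bp
  [2,9): 7 bp
  [9,20): 11 bp
  [20,42): 22 bp
  [42,52): 10 bp
  [52,58): 6 bp
  [58,62): 4 bp
  [62,78): 16 bp
  [78,83): 5 bp
  [83,89): 6 bp
  [89,97): 8 bp
  [97,101): 4 bp
  [101,110): 9 bp
  [110,117): 7 bp
  [117,128): 11 bp
  [128,139): 11 bp
  [139,146): 7 bp
  [146,152): 6 bp

[2,4,4,5,6,6,6,7,7,7,8,9,10,11,11,11,16,22]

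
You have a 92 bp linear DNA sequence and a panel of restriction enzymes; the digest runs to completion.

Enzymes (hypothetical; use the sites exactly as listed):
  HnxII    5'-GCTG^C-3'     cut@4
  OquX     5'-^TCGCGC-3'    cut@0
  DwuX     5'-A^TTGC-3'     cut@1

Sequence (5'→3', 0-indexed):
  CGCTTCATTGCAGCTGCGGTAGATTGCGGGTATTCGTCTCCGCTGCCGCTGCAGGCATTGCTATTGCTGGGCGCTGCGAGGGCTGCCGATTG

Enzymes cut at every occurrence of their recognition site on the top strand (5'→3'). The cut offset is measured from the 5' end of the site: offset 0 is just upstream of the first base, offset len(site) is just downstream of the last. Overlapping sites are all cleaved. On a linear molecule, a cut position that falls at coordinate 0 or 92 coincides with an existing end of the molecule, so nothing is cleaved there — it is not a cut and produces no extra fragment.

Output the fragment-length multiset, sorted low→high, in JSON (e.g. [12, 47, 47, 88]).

[6,6,6,7,7,7,9,9,13,22]

Scan for sites:
  HnxII GCTGC/4: at [12, 41, 47, 72, 81] ⇒ [16, 45, 51, 76, 85]
  OquX (TCGCGC, off=0): no sites
  DwuX ATTGC/1: at [6, 22, 56, 62] ⇒ [7, 23, 57, 63]

All cut coordinates (distinct, sorted): [7, 16, 23, 45, 51, 57, 63, 76, 85]

Fragments:
  [0,7): 7 bp
  [7,16): 9 bp
  [16,23): 7 bp
  [23,45): 22 bp
  [45,51): 6 bp
  [51,57): 6 bp
  [57,63): 6 bp
  [63,76): 13 bp
  [76,85): 9 bp
  [85,92): 7 bp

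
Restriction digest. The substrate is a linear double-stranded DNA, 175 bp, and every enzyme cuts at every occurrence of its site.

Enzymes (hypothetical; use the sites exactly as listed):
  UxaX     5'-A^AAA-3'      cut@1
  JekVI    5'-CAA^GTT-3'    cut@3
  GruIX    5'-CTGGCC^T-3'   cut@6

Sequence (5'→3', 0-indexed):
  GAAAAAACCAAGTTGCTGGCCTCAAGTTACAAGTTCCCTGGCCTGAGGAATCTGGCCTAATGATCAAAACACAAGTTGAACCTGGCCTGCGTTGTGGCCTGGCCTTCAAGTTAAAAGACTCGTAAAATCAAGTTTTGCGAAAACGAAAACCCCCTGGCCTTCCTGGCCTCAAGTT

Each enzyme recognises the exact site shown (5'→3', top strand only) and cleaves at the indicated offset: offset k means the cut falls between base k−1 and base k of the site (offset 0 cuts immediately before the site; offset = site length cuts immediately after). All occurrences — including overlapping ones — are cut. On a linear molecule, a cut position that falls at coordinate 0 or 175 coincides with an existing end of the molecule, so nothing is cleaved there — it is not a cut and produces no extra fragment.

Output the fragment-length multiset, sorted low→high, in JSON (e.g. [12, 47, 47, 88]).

Per-enzyme occurrences:
  UxaX AAAA/1: at [1, 2, 3, 65, 112, 123, 139, 145] ⇒ [2, 3, 4, 66, 113, 124, 140, 146]
  JekVI CAAGTT/3: at [8, 22, 29, 71, 106, 128, 169] ⇒ [11, 25, 32, 74, 109, 131, 172]
  GruIX CTGGCCT/6: at [15, 37, 51, 81, 98, 153, 162] ⇒ [21, 43, 57, 87, 104, 159, 168]

All cut coordinates (distinct, sorted): [2, 3, 4, 11, 21, 25, 32, 43, 57, 66, 74, 87, 104, 109, 113, 124, 131, 140, 146, 159, 168, 172]

Fragment lengths:
  [0,2): 2 bp
  [2,3): 1 bp
  [3,4): 1 bp
  [4,11): 7 bp
  [11,21): 10 bp
  [21,25): 4 bp
  [25,32): 7 bp
  [32,43): 11 bp
  [43,57): 14 bp
  [57,66): 9 bp
  [66,74): 8 bp
  [74,87): 13 bp
  [87,104): 17 bp
  [104,109): 5 bp
  [109,113): 4 bp
  [113,124): 11 bp
  [124,131): 7 bp
  [131,140): 9 bp
  [140,146): 6 bp
  [146,159): 13 bp
  [159,168): 9 bp
  [168,172): 4 bp
  [172,175): 3 bp

[1,1,2,3,4,4,4,5,6,7,7,7,8,9,9,9,10,11,11,13,13,14,17]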